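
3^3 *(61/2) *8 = 6588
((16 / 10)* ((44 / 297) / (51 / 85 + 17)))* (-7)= -28 / 297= -0.09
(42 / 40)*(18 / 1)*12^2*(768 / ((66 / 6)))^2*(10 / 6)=2675441664 / 121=22111088.13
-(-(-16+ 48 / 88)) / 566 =-85 / 3113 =-0.03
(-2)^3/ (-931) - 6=-5578/ 931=-5.99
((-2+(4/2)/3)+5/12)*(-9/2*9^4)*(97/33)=636417/8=79552.12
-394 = -394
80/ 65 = 16/ 13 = 1.23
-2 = -2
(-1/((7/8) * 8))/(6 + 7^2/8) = -8/679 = -0.01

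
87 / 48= 29 / 16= 1.81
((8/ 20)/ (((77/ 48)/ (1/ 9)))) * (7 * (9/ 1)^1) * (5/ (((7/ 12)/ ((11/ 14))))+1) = 36384/ 2695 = 13.50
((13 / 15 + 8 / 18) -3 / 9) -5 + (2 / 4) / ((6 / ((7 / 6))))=-157 / 40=-3.92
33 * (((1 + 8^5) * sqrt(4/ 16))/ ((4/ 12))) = 3244131/ 2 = 1622065.50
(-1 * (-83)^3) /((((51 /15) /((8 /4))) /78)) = 445993860 /17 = 26234932.94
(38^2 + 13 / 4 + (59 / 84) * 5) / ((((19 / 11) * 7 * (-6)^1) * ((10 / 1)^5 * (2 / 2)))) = -0.00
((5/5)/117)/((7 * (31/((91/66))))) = 1/18414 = 0.00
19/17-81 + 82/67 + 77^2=6663539/1139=5850.34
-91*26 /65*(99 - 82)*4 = -12376 /5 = -2475.20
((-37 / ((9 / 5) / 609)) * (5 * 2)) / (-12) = 187775 / 18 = 10431.94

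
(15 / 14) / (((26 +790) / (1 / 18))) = 5 / 68544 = 0.00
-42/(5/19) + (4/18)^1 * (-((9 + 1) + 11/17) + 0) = -123904/765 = -161.97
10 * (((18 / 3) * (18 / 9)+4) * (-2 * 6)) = -1920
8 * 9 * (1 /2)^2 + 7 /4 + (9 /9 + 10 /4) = 93 /4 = 23.25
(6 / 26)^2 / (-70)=-9 / 11830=-0.00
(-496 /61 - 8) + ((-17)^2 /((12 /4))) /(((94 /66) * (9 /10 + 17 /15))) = 49122 /2867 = 17.13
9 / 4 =2.25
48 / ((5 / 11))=528 / 5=105.60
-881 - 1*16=-897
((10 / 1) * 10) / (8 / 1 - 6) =50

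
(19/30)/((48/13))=247/1440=0.17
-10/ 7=-1.43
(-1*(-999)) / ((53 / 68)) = 67932 / 53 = 1281.74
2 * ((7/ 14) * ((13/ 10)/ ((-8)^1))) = -13/ 80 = -0.16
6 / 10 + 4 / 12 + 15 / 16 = 449 / 240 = 1.87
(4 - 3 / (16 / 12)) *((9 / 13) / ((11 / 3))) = 189 / 572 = 0.33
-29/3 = -9.67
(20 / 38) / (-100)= -1 / 190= -0.01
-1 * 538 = -538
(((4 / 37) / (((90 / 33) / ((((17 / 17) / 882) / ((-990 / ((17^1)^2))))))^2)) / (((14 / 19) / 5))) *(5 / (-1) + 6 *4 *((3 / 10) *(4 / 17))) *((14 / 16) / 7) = -26230507 / 5875224334560000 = -0.00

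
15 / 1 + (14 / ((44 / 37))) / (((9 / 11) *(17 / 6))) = 1024 / 51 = 20.08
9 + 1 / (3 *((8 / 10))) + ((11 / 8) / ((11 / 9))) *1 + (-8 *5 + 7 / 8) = -343 / 12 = -28.58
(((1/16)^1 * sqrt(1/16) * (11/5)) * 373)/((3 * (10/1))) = 0.43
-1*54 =-54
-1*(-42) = 42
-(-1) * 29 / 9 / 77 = 29 / 693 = 0.04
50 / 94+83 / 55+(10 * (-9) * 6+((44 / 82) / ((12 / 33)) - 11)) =-116050053 / 211970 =-547.48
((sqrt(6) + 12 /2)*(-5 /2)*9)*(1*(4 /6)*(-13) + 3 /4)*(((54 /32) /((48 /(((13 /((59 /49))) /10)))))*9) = 14705145*sqrt(6) /241664 + 44115435 /120832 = 514.15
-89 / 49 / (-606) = 89 / 29694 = 0.00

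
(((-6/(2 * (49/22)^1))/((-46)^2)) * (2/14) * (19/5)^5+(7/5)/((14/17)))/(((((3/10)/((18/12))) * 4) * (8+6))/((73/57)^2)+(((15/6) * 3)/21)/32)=314822502481024/1322686046985625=0.24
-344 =-344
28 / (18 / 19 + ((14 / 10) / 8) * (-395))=-4256 / 10363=-0.41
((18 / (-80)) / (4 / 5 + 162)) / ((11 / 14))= -63 / 35816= -0.00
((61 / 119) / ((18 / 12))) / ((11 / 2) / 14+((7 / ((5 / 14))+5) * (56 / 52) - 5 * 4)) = 31720 / 639081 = 0.05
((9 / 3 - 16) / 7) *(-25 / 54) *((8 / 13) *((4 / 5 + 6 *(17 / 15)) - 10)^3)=-256 / 35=-7.31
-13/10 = -1.30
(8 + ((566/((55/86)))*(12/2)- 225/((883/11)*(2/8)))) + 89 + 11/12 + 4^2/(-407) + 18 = 116758028087/21562860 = 5414.77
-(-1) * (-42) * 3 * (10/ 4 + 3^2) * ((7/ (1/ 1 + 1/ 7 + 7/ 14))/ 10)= -3087/ 5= -617.40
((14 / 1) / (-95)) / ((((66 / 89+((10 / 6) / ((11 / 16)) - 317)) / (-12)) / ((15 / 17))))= -1480248 / 297719113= -0.00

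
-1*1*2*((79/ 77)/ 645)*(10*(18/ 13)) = -1896/ 43043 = -0.04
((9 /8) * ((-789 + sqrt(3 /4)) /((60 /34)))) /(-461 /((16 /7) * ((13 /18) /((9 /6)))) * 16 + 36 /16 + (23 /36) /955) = 52895349 /704585672 - 67041 * sqrt(3) /1409171344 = 0.07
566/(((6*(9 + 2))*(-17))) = -283/561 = -0.50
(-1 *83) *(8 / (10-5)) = -664 / 5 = -132.80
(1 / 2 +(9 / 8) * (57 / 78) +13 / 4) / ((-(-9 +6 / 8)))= 317 / 572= 0.55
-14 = -14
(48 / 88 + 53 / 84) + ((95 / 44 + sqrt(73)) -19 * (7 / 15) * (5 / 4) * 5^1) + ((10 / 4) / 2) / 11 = -8003 / 154 + sqrt(73) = -43.42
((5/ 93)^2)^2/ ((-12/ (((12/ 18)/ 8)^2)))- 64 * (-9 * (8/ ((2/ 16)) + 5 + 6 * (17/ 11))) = 64106367257892133/ 1421897260608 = 45085.09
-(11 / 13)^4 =-14641 / 28561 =-0.51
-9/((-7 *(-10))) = -9/70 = -0.13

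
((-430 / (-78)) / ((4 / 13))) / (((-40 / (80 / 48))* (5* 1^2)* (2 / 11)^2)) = -5203 / 1152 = -4.52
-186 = -186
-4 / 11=-0.36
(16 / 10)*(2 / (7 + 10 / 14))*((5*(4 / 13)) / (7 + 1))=28 / 351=0.08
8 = 8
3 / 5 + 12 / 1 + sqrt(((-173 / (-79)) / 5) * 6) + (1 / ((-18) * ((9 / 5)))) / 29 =sqrt(410010) / 395 + 295949 / 23490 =14.22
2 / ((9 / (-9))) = -2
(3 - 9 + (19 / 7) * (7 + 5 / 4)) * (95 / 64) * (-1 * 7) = -43605 / 256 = -170.33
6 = 6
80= 80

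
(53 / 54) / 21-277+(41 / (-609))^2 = -1848870397 / 6675858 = -276.95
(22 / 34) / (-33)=-1 / 51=-0.02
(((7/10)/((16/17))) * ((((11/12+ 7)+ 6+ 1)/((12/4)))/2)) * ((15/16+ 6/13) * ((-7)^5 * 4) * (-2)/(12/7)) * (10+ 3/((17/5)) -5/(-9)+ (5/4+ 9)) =14599459828289/3317760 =4400396.60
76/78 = 38/39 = 0.97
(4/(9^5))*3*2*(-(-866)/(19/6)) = 13856/124659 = 0.11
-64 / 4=-16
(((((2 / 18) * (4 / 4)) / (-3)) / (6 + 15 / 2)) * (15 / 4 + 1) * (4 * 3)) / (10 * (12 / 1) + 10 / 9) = -19 / 14715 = -0.00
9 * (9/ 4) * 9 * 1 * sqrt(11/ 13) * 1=729 * sqrt(143)/ 52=167.65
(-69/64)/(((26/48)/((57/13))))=-11799/1352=-8.73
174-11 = 163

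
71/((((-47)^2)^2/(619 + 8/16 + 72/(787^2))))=0.01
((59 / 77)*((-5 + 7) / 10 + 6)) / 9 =1829 / 3465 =0.53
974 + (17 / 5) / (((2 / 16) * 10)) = 24418 / 25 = 976.72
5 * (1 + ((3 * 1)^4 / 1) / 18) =55 / 2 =27.50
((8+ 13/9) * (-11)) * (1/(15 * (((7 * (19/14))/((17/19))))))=-6358/9747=-0.65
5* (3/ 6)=5/ 2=2.50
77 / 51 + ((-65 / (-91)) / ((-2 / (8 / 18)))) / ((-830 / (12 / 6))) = 134245 / 88893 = 1.51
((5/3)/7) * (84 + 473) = 2785/21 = 132.62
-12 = -12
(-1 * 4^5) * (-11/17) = 11264/17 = 662.59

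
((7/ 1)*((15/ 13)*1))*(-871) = -7035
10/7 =1.43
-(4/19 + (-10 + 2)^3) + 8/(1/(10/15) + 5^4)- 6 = 12041634/23807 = 505.80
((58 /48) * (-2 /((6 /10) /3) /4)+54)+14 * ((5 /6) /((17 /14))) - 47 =11087 /816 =13.59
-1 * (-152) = 152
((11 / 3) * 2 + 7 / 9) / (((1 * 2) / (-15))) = -365 / 6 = -60.83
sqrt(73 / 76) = sqrt(1387) / 38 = 0.98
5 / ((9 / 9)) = 5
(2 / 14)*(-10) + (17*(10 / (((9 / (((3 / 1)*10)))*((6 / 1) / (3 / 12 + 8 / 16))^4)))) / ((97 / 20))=-730085 / 521472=-1.40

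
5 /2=2.50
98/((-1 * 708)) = -49/354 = -0.14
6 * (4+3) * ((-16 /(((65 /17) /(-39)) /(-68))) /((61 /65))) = -30296448 /61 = -496663.08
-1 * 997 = -997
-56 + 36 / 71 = -3940 / 71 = -55.49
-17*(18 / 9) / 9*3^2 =-34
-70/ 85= -14/ 17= -0.82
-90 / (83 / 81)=-7290 / 83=-87.83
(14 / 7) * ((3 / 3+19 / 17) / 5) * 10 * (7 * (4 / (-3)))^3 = -351232 / 51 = -6886.90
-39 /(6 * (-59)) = 13 /118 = 0.11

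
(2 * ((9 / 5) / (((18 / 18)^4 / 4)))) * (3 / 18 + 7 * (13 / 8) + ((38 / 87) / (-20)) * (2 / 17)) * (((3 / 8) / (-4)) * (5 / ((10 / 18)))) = -55294893 / 394400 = -140.20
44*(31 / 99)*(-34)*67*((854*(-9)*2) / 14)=34461584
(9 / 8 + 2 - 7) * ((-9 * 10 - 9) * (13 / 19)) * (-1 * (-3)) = 119691 / 152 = 787.44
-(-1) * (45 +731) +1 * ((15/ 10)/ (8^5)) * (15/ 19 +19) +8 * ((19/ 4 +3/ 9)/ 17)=6178921495/ 7938048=778.39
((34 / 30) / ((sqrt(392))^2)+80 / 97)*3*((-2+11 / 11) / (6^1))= -472049 / 1140720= -0.41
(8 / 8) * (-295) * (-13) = 3835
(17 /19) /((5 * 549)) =0.00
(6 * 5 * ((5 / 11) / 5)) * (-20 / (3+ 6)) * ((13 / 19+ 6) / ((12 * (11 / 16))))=-101600 / 20691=-4.91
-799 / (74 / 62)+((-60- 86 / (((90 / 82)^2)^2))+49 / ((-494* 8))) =-472916952639029 / 599609790000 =-788.71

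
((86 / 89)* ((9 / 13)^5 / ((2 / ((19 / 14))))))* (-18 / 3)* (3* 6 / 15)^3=-31261485384 / 28914442375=-1.08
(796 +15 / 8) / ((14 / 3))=170.97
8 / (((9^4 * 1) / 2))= 16 / 6561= 0.00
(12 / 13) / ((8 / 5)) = 15 / 26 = 0.58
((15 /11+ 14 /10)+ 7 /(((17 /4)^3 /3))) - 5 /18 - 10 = -35217247 /4863870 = -7.24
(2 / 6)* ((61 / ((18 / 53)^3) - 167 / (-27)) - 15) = 9030089 / 17496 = 516.12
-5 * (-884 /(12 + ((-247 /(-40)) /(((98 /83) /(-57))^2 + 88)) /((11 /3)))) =3830589657065600 /10416376253661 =367.75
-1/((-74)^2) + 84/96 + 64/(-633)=5363845/6932616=0.77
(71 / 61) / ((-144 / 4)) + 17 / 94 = 15329 / 103212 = 0.15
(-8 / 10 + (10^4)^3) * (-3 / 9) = -4999999999996 / 15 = -333333333333.07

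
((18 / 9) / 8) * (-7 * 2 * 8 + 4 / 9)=-27.89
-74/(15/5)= -74/3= -24.67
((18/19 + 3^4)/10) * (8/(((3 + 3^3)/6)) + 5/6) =37887/1900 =19.94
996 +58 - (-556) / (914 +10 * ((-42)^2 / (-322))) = 10420968 / 9881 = 1054.65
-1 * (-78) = 78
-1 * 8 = -8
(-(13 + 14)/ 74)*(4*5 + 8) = -378/ 37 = -10.22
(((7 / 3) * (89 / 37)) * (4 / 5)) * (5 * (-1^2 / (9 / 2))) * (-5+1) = 19936 / 999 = 19.96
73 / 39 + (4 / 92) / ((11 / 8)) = 18781 / 9867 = 1.90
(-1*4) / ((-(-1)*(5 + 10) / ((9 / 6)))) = -2 / 5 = -0.40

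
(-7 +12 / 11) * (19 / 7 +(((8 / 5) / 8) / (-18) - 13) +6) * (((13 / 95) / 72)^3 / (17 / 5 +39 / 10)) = 77314627 / 3237832630771200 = 0.00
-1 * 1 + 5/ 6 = -1/ 6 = -0.17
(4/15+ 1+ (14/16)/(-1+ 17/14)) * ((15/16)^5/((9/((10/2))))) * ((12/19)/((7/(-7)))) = -27084375/19922944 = -1.36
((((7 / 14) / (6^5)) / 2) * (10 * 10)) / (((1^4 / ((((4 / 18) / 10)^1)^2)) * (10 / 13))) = 13 / 6298560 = 0.00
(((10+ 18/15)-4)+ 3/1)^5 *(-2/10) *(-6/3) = 690050502/15625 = 44163.23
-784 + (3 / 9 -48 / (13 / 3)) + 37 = -29552 / 39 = -757.74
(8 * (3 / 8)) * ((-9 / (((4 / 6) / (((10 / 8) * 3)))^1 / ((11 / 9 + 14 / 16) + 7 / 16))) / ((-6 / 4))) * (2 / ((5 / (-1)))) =-102.66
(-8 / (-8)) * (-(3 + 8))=-11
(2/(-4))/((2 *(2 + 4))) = -1/24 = -0.04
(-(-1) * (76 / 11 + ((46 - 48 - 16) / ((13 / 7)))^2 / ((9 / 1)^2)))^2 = 225000000 / 3455881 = 65.11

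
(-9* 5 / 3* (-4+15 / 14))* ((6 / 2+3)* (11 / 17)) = 20295 / 119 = 170.55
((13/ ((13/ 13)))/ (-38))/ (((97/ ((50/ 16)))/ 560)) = -11375/ 1843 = -6.17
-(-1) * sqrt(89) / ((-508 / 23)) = -23 * sqrt(89) / 508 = -0.43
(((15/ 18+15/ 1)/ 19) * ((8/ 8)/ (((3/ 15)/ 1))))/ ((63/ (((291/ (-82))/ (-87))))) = 0.00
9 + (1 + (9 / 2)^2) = 121 / 4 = 30.25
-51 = -51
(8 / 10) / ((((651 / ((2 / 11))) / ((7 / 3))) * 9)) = 8 / 138105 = 0.00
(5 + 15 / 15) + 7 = 13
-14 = -14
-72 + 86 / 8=-245 / 4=-61.25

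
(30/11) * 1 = 2.73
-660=-660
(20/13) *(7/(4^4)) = 35/832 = 0.04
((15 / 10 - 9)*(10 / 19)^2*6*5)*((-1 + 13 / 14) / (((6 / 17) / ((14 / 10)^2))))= 8925 / 361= 24.72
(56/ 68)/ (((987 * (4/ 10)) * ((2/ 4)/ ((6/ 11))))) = 20/ 8789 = 0.00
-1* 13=-13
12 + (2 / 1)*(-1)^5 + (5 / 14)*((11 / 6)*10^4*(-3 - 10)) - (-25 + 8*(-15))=-1784245 / 21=-84964.05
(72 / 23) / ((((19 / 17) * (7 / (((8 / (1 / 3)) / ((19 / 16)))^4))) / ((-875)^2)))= 2910880530432000000 / 56950277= 51112666764.24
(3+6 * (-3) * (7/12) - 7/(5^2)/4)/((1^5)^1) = -757/100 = -7.57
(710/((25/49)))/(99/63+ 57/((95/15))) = 24353/185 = 131.64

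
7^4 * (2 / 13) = 4802 / 13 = 369.38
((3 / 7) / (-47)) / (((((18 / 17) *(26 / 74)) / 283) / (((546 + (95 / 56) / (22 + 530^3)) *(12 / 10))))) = -810299225255299369 / 178289166466320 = -4544.86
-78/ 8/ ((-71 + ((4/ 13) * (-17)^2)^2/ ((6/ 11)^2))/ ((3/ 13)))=-13689/ 161264692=-0.00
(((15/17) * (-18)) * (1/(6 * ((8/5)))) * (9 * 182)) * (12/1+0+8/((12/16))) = -61425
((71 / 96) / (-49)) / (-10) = 71 / 47040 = 0.00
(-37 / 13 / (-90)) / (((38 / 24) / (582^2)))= 8355192 / 1235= 6765.34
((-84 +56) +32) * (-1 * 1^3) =-4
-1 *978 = -978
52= 52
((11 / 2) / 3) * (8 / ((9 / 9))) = 44 / 3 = 14.67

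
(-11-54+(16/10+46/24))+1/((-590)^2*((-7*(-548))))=-246298224617/4005934800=-61.48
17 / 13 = 1.31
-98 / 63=-14 / 9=-1.56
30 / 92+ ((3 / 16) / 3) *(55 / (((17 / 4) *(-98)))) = 48715 / 153272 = 0.32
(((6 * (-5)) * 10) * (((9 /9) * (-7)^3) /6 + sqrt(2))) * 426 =7305900 - 127800 * sqrt(2) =7125163.51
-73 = -73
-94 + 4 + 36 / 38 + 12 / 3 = -1616 / 19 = -85.05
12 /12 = 1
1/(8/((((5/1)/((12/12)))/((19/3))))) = 15/152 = 0.10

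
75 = 75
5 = 5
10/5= 2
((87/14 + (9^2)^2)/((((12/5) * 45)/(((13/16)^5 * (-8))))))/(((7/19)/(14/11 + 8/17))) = -35240814320387/43236458496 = -815.07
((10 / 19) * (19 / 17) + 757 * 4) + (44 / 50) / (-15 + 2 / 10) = 9524723 / 3145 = 3028.53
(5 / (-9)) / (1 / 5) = -25 / 9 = -2.78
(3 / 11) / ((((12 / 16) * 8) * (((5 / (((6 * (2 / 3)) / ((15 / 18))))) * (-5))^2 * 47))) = 288 / 8078125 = 0.00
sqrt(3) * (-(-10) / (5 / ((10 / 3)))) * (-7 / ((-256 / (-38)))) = -12.00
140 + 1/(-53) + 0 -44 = 5087/53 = 95.98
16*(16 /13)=256 /13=19.69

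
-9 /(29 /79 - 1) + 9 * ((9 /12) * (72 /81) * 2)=1311 /50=26.22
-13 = -13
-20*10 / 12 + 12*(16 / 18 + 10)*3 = 375.33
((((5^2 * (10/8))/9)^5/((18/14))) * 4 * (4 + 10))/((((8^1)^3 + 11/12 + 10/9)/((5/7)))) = 213623046875/6993291168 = 30.55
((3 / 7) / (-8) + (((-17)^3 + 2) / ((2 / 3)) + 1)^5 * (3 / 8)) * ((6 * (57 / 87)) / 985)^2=-47329307883891085275466983 / 365549732800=-129474333140289.70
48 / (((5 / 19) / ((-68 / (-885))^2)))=1405696 / 1305375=1.08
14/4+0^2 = 7/2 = 3.50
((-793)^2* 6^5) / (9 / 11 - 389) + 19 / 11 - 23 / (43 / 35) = -208543763906 / 16555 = -12597025.91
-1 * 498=-498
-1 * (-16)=16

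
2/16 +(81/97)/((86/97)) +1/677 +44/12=3308177/698664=4.74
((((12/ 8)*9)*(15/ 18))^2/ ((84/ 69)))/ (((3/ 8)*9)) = 1725/ 56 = 30.80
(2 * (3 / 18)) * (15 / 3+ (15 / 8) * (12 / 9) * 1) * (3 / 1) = 15 / 2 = 7.50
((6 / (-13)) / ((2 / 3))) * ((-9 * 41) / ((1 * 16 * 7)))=3321 / 1456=2.28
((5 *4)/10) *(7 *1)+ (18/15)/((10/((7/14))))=703/50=14.06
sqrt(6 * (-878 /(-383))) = 2 * sqrt(504411) /383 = 3.71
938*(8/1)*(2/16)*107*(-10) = -1003660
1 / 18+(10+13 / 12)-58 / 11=2323 / 396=5.87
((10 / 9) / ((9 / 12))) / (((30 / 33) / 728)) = 32032 / 27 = 1186.37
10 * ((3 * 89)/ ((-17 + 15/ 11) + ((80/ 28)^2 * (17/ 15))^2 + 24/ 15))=1586640825/ 42522926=37.31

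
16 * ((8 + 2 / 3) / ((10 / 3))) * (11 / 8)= 286 / 5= 57.20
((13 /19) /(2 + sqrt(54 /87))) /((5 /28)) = 1508 /665 - 78* sqrt(58) /665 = 1.37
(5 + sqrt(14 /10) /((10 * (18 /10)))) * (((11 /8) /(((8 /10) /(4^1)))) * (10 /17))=55 * sqrt(35) /1224 + 1375 /68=20.49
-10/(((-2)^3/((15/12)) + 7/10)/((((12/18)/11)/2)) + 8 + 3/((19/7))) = 1900/34009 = 0.06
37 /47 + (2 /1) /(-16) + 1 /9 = 0.77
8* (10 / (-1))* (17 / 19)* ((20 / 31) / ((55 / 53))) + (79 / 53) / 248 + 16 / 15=-1789513999 / 41206440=-43.43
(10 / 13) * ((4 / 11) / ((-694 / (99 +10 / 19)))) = -0.04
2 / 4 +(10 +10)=41 / 2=20.50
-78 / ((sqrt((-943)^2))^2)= -78 / 889249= -0.00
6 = 6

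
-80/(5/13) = -208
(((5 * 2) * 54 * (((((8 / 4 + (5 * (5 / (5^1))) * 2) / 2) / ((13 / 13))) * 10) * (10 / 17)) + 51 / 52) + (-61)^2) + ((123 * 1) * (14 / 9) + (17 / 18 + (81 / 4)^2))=744145193 / 31824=23383.14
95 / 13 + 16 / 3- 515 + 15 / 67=-1312079 / 2613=-502.14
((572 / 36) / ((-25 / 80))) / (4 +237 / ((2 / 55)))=-4576 / 586935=-0.01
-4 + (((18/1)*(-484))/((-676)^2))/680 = -155372929/38842960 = -4.00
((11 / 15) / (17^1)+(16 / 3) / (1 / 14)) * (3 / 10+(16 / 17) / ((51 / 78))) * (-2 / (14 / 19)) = -1819618163 / 5158650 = -352.73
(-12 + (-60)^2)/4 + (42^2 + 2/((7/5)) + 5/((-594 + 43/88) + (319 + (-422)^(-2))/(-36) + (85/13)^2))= 124301205359824477/46687307906407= 2662.42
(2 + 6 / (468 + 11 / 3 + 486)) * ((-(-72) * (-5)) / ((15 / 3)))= -415008 / 2873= -144.45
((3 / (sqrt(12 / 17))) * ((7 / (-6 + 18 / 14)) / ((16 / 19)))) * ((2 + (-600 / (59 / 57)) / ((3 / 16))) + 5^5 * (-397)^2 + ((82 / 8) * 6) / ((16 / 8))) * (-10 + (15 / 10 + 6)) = 541078187252995 * sqrt(51) / 498432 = 7752453992.75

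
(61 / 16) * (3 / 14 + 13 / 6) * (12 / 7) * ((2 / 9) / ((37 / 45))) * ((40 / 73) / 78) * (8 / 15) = 244000 / 15484833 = 0.02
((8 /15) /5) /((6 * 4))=1 /225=0.00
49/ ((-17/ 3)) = -8.65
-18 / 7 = -2.57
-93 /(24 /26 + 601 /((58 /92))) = -35061 /359746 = -0.10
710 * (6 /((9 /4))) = 5680 /3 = 1893.33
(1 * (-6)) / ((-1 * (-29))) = -6 / 29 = -0.21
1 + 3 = 4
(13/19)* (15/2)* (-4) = -390/19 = -20.53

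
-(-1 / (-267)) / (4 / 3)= -1 / 356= -0.00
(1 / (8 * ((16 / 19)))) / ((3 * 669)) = 19 / 256896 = 0.00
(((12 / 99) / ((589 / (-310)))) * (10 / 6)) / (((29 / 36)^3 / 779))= -42508800 / 268279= -158.45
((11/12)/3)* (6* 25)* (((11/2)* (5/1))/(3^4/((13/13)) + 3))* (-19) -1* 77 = -364991/1008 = -362.09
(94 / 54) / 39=47 / 1053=0.04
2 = 2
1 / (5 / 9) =9 / 5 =1.80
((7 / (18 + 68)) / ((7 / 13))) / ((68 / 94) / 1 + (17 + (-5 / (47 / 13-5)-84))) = -5499 / 2279645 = -0.00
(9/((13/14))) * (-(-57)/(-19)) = -378/13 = -29.08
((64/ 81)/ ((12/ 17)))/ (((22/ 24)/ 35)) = 38080/ 891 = 42.74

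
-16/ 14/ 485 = -8/ 3395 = -0.00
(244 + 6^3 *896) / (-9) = -193780 / 9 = -21531.11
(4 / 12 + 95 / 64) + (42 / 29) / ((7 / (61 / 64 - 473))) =-533677 / 5568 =-95.85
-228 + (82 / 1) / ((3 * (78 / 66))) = -7990 / 39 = -204.87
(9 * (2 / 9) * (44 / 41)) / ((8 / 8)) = 88 / 41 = 2.15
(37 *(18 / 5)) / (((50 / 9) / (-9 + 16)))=20979 / 125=167.83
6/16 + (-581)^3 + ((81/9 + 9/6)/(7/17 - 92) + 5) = -814302429191/4152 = -196122935.74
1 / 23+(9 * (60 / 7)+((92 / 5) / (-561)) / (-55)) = 1917190237 / 24838275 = 77.19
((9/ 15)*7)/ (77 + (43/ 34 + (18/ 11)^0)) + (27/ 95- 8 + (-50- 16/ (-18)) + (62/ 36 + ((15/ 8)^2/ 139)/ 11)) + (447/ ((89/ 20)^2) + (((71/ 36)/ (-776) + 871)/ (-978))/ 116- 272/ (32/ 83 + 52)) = -5226844189089478579940903/ 138729799454474063404800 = -37.68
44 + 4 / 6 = 134 / 3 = 44.67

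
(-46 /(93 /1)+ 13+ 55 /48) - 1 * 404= -193613 /496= -390.35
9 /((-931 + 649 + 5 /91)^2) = 74529 /658281649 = 0.00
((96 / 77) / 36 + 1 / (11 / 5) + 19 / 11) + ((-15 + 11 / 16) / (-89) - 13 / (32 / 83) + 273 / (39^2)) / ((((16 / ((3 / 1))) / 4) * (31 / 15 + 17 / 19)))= -180080974897 / 28873388544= -6.24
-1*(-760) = 760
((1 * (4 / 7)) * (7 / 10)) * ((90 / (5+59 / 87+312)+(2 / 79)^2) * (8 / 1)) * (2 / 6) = 391820656 / 1293665685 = 0.30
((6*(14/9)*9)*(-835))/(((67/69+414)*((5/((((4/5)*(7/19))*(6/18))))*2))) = -4517016/2720135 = -1.66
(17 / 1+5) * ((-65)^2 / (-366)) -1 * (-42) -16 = -41717 / 183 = -227.96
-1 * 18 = -18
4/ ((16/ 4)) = 1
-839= -839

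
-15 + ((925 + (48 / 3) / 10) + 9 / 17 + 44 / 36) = 698714 / 765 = 913.35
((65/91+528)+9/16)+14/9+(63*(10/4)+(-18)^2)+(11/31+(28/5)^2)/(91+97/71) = 864674767637/853851600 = 1012.68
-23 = -23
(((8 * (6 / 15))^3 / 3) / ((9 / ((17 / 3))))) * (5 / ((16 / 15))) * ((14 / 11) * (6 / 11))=121856 / 5445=22.38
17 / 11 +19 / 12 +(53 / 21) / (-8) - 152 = -149.19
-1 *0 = 0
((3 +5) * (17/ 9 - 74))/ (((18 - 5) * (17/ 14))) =-72688/ 1989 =-36.54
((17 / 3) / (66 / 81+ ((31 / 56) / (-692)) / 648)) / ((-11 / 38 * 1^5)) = -24.02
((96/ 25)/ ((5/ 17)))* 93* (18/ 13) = 2731968/ 1625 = 1681.21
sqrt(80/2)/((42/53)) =53 * sqrt(10)/21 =7.98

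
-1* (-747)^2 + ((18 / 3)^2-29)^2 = -557960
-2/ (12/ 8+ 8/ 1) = -4/ 19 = -0.21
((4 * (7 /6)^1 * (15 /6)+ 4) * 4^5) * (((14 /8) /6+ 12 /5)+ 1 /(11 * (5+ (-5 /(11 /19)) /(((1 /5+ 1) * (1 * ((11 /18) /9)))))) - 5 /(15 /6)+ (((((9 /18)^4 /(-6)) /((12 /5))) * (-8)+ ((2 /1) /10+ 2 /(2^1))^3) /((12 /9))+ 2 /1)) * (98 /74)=46133554096 /541125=85254.89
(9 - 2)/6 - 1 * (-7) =49/6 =8.17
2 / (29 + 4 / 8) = 4 / 59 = 0.07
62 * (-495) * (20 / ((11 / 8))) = -446400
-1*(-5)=5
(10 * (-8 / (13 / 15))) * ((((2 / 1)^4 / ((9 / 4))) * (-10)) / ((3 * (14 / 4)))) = 512000 / 819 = 625.15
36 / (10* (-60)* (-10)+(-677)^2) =36 / 464329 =0.00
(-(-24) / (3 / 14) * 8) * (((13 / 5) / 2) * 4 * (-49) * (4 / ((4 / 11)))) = -12556544 / 5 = -2511308.80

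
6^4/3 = 432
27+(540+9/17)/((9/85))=5132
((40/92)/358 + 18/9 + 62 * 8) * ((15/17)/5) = 6150813/69989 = 87.88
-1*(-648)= 648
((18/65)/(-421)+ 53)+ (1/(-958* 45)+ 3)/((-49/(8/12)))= 918389057842/17341665705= 52.96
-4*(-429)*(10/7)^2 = 171600/49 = 3502.04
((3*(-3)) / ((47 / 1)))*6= -54 / 47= -1.15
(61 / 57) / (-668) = -0.00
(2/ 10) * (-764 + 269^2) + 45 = 71822/ 5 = 14364.40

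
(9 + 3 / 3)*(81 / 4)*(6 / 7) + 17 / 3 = 3764 / 21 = 179.24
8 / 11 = 0.73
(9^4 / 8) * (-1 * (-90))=295245 / 4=73811.25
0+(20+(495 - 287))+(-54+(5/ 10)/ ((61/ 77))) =21305/ 122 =174.63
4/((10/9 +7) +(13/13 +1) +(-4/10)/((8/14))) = 360/847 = 0.43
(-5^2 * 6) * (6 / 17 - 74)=187800 / 17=11047.06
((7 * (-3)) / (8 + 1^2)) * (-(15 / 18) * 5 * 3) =175 / 6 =29.17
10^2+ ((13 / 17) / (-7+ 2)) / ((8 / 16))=99.69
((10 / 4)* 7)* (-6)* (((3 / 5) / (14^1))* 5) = -45 / 2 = -22.50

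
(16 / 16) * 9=9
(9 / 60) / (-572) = -3 / 11440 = -0.00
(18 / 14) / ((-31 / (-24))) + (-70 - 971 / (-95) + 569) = 10518112 / 20615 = 510.22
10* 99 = 990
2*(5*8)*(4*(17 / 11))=5440 / 11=494.55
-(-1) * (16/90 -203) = -9127/45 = -202.82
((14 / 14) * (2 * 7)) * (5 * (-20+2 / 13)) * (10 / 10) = -18060 / 13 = -1389.23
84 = 84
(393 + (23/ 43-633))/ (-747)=10297/ 32121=0.32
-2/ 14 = -1/ 7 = -0.14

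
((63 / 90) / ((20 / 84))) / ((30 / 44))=539 / 125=4.31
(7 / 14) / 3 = 1 / 6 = 0.17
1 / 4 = 0.25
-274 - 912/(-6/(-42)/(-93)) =593438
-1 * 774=-774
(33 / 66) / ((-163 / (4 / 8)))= -1 / 652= -0.00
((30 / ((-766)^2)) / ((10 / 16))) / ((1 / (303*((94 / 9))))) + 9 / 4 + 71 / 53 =119681241 / 31098068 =3.85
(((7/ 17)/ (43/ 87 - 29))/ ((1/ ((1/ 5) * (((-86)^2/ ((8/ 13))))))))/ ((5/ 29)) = -201.38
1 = 1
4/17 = 0.24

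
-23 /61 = -0.38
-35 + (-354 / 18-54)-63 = -515 / 3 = -171.67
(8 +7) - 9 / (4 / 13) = -57 / 4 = -14.25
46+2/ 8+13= 237/ 4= 59.25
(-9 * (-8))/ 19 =72/ 19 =3.79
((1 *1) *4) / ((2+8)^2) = 1 / 25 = 0.04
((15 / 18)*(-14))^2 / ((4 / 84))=8575 / 3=2858.33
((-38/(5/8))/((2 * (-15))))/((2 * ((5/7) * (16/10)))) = 133/150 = 0.89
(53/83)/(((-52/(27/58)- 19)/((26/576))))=-2067/9373024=-0.00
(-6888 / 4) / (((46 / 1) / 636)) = -547596 / 23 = -23808.52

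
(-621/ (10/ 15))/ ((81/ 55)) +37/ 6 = -1879/ 3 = -626.33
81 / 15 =27 / 5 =5.40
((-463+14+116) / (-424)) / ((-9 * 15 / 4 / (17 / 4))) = -629 / 6360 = -0.10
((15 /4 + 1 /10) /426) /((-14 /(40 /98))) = -11 /41748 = -0.00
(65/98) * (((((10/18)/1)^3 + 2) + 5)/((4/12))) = 169910/11907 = 14.27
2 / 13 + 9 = 119 / 13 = 9.15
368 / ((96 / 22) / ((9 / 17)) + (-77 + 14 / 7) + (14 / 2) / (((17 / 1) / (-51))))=-759 / 181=-4.19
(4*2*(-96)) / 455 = -768 / 455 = -1.69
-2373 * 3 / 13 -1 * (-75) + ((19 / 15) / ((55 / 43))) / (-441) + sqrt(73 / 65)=-2235351421 / 4729725 + sqrt(4745) / 65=-471.56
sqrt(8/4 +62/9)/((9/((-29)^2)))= 3364* sqrt(5)/27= 278.60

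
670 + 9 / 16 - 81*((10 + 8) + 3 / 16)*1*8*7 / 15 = -386347 / 80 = -4829.34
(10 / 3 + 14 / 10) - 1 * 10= -79 / 15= -5.27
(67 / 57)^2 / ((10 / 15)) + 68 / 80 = 63301 / 21660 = 2.92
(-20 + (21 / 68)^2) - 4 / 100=-2305599 / 115600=-19.94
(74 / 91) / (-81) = -74 / 7371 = -0.01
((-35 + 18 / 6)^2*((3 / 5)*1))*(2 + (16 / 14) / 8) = 9216 / 7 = 1316.57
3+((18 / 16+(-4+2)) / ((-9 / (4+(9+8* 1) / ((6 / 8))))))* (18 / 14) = 6.33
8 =8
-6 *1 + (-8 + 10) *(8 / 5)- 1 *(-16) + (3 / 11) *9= 861 / 55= 15.65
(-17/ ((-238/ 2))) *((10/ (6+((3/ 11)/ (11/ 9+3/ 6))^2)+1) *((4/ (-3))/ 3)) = -3726824/ 22068963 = -0.17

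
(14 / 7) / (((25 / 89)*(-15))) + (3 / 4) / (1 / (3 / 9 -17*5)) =-63.97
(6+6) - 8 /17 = 196 /17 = 11.53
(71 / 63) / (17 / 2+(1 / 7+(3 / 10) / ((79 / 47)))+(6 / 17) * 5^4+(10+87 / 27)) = 476765 / 102644168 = 0.00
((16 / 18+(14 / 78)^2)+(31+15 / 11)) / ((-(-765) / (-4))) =-742516 / 4266405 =-0.17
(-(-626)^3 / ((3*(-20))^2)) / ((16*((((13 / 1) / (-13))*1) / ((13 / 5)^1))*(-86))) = 398635861 / 3096000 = 128.76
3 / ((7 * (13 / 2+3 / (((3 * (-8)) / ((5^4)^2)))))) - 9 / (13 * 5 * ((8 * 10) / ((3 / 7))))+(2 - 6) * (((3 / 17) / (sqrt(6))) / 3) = -2 * sqrt(6) / 51 - 3556757 / 4738952400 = -0.10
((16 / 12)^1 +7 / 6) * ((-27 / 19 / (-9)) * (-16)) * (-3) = 360 / 19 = 18.95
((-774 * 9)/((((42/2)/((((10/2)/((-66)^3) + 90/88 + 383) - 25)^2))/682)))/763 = -14201610715783294117/371594904912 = -38217990.96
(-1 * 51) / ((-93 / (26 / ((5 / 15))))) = 42.77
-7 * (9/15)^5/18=-189/6250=-0.03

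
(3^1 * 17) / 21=17 / 7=2.43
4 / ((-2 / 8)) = -16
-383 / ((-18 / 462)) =29491 / 3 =9830.33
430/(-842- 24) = -215/433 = -0.50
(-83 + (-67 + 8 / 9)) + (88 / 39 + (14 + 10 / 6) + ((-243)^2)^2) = 407953759568 / 117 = 3486784269.81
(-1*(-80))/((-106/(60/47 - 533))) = 999640/2491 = 401.30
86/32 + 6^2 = 619/16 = 38.69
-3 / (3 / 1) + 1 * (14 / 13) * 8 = 7.62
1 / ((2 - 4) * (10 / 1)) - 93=-1861 / 20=-93.05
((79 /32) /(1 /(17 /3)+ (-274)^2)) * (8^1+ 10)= 12087 /20420720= 0.00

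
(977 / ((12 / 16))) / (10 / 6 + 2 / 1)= 3908 / 11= 355.27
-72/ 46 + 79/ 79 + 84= 1919/ 23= 83.43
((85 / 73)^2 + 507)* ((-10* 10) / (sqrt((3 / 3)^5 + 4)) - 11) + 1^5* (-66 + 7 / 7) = -28391.28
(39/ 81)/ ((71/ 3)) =13/ 639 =0.02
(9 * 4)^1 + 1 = 37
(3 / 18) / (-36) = -1 / 216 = -0.00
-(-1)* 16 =16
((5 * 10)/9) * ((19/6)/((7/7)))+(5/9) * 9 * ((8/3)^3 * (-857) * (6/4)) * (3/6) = -1644965/27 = -60924.63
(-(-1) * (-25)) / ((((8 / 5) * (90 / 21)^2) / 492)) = -10045 / 24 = -418.54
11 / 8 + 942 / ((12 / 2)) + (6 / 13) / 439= 7230817 / 45656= 158.38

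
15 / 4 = 3.75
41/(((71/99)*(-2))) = -4059/142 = -28.58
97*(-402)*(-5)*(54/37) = 10528380/37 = 284550.81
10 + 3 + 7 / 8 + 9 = 183 / 8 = 22.88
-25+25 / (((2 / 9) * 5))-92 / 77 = -569 / 154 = -3.69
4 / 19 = 0.21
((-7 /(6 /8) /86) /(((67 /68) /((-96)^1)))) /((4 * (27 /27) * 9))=7616 /25929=0.29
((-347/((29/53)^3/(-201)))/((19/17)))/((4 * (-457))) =-176523310023/847078748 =-208.39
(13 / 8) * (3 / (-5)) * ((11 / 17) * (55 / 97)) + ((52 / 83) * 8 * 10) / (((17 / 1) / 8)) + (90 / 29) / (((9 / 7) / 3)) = 967511047 / 31753144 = 30.47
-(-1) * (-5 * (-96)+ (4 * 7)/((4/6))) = 522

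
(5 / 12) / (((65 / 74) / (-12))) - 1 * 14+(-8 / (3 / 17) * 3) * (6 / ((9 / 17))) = -60880 / 39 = -1561.03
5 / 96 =0.05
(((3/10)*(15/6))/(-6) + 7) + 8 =119/8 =14.88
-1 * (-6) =6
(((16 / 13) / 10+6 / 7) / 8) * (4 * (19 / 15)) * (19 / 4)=80503 / 27300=2.95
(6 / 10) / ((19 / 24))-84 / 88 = -411 / 2090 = -0.20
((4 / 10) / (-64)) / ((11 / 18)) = -9 / 880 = -0.01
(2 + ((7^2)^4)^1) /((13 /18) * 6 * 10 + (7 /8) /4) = 553421088 /4181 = 132365.72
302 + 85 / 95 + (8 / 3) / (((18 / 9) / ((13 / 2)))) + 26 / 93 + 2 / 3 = 184067 / 589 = 312.51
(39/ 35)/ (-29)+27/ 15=1788/ 1015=1.76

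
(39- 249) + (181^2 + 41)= 32592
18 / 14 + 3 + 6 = 72 / 7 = 10.29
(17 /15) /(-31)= -17 /465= -0.04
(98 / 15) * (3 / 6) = 49 / 15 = 3.27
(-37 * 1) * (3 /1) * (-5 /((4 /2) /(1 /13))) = 555 /26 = 21.35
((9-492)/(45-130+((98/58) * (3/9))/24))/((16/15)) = 1890945/354862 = 5.33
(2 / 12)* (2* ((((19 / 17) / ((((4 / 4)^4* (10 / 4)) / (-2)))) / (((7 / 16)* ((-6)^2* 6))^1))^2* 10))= 46208 / 154850535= 0.00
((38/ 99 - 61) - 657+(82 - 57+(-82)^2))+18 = 598889/ 99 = 6049.38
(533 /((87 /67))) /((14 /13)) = 381.15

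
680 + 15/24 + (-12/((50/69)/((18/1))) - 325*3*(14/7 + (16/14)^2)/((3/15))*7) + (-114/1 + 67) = -157480237/1400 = -112485.88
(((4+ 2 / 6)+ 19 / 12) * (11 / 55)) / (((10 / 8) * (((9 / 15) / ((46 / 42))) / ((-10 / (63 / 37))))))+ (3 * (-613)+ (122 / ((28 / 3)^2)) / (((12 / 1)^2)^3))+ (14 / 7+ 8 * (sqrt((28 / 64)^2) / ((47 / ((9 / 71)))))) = -343565955647143 / 185998934016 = -1847.14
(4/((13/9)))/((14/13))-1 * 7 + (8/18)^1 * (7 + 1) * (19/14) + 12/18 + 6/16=725/504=1.44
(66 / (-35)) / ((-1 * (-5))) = -0.38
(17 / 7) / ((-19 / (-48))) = 6.14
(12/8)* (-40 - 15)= -165/2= -82.50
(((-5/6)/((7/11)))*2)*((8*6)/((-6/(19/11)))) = 760/21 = 36.19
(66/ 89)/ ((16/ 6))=99/ 356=0.28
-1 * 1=-1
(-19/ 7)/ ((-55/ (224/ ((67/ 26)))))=15808/ 3685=4.29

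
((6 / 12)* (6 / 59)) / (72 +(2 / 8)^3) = 192 / 271931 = 0.00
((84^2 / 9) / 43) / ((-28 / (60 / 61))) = -0.64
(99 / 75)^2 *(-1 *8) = -8712 / 625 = -13.94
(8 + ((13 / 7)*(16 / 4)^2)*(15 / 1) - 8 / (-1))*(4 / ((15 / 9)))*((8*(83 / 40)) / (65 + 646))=1073024 / 41475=25.87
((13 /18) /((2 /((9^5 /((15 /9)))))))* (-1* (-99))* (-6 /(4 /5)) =-75996063 /8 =-9499507.88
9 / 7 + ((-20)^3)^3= -3583999999991 / 7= -511999999998.71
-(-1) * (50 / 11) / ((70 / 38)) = 190 / 77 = 2.47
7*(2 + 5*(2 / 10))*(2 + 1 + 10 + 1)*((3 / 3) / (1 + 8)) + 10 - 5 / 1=113 / 3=37.67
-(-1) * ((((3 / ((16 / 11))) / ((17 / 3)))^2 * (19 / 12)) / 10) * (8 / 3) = 20691 / 369920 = 0.06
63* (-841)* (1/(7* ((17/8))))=-60552/17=-3561.88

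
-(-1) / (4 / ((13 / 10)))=13 / 40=0.32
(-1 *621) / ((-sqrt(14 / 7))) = 621 *sqrt(2) / 2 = 439.11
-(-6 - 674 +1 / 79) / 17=53719 / 1343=40.00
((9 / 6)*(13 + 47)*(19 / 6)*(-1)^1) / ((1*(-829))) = 285 / 829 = 0.34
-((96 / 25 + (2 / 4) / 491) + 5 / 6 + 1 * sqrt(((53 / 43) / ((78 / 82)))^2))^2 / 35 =-15103407644230084 / 14831230042321875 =-1.02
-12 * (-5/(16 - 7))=20/3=6.67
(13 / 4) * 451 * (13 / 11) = 6929 / 4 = 1732.25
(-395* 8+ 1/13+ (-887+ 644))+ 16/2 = -44134/13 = -3394.92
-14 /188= -7 /94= -0.07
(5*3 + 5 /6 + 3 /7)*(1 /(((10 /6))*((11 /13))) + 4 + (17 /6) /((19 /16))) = 15191969 /131670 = 115.38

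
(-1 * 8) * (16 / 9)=-128 / 9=-14.22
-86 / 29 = -2.97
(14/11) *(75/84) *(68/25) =34/11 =3.09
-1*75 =-75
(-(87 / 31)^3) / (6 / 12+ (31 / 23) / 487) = -14751784206 / 335536033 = -43.96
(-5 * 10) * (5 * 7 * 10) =-17500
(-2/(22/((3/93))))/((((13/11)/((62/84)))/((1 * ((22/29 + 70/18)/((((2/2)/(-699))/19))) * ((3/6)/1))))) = 5369951/95004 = 56.52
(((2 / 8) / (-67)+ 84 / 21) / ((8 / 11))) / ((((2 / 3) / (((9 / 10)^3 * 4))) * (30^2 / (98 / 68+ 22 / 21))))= 14249763 / 214400000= 0.07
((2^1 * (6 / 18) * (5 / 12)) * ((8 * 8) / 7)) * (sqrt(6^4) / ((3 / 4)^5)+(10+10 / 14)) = 4911520 / 11907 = 412.49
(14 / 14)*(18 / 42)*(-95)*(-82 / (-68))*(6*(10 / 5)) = -70110 / 119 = -589.16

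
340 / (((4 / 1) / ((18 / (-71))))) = -1530 / 71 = -21.55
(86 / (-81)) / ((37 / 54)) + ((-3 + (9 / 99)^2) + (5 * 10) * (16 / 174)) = 21974 / 389499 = 0.06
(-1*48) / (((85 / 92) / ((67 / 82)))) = -147936 / 3485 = -42.45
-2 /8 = -1 /4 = -0.25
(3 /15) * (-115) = -23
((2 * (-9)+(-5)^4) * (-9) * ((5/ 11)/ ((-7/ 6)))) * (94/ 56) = 3851415/ 1078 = 3572.74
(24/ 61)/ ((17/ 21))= 504/ 1037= 0.49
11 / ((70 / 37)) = 407 / 70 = 5.81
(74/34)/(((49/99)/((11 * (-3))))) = -120879/833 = -145.11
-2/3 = -0.67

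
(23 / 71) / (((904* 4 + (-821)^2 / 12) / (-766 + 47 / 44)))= -0.00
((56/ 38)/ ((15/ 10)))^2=3136/ 3249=0.97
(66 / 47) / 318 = 11 / 2491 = 0.00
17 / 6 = 2.83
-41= -41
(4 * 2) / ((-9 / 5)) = -40 / 9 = -4.44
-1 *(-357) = 357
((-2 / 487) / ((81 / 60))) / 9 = -40 / 118341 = -0.00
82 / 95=0.86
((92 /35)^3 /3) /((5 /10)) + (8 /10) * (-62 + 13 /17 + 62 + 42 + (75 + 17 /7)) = 236729492 /2186625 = 108.26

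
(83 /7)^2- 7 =133.59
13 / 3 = 4.33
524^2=274576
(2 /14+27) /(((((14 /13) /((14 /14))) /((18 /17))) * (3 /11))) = 81510 /833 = 97.85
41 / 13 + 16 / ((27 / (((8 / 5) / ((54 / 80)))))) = 43201 / 9477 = 4.56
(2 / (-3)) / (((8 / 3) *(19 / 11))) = -11 / 76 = -0.14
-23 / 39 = -0.59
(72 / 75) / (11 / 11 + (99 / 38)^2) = 34656 / 281125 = 0.12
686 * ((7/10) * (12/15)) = 9604/25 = 384.16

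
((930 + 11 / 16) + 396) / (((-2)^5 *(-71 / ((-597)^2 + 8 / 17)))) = 128613565147 / 617984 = 208117.95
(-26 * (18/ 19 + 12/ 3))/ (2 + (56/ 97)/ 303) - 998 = -45673760/ 42997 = -1062.25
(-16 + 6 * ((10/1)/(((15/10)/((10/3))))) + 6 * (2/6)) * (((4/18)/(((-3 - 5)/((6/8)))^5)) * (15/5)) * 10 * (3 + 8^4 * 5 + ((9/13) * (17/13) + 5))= -83674333125/708837376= -118.04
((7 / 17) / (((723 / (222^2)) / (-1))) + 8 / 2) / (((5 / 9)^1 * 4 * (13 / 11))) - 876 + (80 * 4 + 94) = -125473458 / 266305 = -471.16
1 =1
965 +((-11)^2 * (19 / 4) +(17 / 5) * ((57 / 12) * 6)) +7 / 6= 98269 / 60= 1637.82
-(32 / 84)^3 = -512 / 9261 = -0.06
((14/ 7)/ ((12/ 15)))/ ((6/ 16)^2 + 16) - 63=-64919/ 1033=-62.85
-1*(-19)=19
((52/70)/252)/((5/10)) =13/2205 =0.01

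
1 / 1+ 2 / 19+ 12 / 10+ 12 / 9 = 1037 / 285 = 3.64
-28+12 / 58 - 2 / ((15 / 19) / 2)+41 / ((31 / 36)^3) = 406277206 / 12959085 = 31.35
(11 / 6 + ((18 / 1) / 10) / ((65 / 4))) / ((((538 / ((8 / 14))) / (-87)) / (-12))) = 1319268 / 611975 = 2.16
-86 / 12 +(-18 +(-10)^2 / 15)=-37 / 2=-18.50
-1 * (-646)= 646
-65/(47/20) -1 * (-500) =22200/47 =472.34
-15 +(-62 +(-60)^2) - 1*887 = 2636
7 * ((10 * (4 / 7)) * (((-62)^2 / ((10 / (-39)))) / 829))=-599664 / 829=-723.36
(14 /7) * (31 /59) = 62 /59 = 1.05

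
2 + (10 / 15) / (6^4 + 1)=7784 / 3891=2.00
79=79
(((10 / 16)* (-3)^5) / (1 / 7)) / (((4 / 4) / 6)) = -25515 / 4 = -6378.75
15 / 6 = 5 / 2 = 2.50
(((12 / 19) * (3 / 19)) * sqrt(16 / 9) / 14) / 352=3 / 111188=0.00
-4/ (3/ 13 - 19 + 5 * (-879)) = 52/ 57379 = 0.00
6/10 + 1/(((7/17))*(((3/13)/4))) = 4483/105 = 42.70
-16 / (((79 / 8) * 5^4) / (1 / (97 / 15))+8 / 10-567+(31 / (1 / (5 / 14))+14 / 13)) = -174720 / 429782881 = -0.00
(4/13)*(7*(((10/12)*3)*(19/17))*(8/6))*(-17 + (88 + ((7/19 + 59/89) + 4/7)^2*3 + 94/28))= 153311058340/232821953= 658.49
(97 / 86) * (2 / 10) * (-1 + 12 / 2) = 97 / 86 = 1.13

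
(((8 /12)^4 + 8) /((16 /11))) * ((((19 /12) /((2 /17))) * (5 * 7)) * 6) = 10321465 /648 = 15928.19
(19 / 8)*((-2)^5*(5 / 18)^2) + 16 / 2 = 173 / 81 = 2.14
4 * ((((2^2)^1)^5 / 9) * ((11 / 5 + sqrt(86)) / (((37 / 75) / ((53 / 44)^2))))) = 3595520 / 1221 + 17977600 * sqrt(86) / 13431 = 15357.61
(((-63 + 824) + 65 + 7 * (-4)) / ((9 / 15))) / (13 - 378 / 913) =1214290 / 11491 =105.67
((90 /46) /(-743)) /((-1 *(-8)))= -45 /136712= -0.00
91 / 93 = 0.98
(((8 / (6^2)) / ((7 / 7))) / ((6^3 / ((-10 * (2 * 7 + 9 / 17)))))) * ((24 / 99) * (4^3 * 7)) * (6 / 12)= -1106560 / 136323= -8.12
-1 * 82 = -82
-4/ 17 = -0.24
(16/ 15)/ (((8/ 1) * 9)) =2/ 135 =0.01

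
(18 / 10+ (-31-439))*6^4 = -3033936 / 5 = -606787.20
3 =3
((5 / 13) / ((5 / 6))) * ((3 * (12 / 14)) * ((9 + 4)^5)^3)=425236649655523212 / 7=60748092807931887.43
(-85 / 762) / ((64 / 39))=-1105 / 16256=-0.07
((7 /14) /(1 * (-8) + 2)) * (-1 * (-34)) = -17 /6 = -2.83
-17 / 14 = -1.21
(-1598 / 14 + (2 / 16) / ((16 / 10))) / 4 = -51101 / 1792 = -28.52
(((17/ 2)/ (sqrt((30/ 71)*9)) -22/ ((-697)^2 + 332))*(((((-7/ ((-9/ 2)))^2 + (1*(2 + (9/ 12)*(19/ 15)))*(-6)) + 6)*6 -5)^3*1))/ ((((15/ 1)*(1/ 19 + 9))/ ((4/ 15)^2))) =919191720820736/ 173582439762234375 -177571127885824*sqrt(2130)/ 16067786484375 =-510.04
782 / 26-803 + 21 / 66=-772.60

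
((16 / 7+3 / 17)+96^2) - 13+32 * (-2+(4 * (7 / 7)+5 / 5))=1106874 / 119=9301.46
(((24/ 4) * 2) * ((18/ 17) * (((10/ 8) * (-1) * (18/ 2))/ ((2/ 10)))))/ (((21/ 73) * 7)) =-354.92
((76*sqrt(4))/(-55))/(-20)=38/275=0.14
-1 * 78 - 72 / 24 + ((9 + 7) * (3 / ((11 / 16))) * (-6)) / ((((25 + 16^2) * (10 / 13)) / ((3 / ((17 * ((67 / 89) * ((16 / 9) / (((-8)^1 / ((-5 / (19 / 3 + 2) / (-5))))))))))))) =-225193689 / 3520649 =-63.96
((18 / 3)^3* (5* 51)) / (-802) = -27540 / 401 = -68.68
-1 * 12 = -12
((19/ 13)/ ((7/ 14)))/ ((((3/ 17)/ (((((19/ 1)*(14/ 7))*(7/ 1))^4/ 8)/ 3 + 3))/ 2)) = 808535474692/ 117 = 6910559612.75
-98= -98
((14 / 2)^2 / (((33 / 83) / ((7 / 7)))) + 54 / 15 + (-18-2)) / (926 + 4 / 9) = 52887 / 458590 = 0.12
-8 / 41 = -0.20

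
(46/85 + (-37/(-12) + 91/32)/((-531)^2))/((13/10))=1245188141/2991042288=0.42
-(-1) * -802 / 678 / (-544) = 401 / 184416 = 0.00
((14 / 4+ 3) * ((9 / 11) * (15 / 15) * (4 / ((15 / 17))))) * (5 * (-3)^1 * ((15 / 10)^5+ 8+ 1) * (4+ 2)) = -3168477 / 88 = -36005.42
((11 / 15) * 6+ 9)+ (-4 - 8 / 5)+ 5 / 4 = 181 / 20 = 9.05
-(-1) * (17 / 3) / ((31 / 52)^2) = 45968 / 2883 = 15.94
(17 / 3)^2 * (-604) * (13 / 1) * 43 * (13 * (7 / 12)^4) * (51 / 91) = -142242586031 / 15552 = -9146256.82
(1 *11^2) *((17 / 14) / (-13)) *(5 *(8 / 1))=-41140 / 91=-452.09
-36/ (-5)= 36/ 5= 7.20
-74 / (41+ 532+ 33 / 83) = -3071 / 23796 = -0.13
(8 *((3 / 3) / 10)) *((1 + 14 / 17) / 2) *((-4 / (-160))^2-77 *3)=-11457569 / 68000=-168.49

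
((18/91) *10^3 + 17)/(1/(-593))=-11591371/91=-127377.70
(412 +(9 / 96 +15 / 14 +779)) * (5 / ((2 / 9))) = 12017025 / 448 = 26823.72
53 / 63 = 0.84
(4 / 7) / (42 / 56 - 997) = -16 / 27895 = -0.00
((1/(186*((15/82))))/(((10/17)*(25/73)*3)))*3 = 50881/348750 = 0.15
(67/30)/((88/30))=67/88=0.76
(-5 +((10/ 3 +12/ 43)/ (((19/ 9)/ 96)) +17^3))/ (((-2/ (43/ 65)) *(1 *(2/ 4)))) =-4144044/ 1235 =-3355.50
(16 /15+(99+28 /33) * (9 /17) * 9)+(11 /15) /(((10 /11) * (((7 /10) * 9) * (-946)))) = 7246394149 /15197490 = 476.82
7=7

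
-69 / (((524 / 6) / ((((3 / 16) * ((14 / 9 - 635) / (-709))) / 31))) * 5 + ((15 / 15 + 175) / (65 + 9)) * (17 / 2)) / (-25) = 4851551 / 142078486900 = 0.00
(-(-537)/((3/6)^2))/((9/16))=11456/3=3818.67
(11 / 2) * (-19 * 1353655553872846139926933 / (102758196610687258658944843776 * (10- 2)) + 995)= 8997507412317765608752367276297563 / 1644131145770996138543117500416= 5472.50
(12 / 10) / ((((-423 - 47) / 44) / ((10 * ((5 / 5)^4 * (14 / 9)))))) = -1232 / 705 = -1.75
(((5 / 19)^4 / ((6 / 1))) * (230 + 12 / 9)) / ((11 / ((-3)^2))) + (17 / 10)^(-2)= 0.50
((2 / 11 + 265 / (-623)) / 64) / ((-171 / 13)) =21697 / 74999232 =0.00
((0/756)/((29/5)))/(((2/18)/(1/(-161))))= 0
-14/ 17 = -0.82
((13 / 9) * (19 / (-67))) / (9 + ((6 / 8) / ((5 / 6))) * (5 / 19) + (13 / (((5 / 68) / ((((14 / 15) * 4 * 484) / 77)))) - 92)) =-234650 / 2329290309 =-0.00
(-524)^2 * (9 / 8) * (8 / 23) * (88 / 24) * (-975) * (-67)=591910347600 / 23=25735232504.35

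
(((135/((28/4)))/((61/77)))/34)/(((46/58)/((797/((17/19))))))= 652133295/810934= 804.18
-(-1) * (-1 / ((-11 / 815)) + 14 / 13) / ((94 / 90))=483705 / 6721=71.97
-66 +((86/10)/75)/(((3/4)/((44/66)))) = -222406/3375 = -65.90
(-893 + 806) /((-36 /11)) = 319 /12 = 26.58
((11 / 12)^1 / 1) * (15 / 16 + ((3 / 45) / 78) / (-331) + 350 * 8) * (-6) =-95455277687 / 6196320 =-15405.16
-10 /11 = -0.91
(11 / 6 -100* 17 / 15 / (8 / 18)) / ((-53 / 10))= 7595 / 159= 47.77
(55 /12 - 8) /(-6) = 0.57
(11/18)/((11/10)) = 5/9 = 0.56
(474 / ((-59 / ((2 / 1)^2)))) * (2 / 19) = -3792 / 1121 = -3.38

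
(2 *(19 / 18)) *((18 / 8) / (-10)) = -19 / 40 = -0.48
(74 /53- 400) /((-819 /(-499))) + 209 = -69991 /2067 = -33.86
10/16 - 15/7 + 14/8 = 13/56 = 0.23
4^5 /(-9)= -1024 /9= -113.78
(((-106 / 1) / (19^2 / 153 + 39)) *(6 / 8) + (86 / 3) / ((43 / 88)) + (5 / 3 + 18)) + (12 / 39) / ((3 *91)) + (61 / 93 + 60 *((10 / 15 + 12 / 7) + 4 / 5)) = 17764732191 / 66304784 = 267.93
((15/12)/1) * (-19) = -95/4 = -23.75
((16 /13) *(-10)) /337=-0.04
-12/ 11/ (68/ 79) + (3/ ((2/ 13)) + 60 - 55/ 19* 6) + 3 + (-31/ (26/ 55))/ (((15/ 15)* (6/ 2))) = 5820538/ 138567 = 42.01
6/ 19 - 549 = -10425/ 19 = -548.68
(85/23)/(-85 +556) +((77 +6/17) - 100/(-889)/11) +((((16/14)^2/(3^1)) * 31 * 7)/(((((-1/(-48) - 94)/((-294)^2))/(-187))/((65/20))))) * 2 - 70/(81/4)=1782075341376916108196/16872729715611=105618674.12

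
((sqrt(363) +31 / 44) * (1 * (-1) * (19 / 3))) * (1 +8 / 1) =-627 * sqrt(3)- 1767 / 44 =-1126.15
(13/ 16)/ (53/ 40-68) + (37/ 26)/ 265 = -0.01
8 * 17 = 136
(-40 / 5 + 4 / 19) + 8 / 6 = -368 / 57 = -6.46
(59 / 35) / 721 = 59 / 25235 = 0.00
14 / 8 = 7 / 4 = 1.75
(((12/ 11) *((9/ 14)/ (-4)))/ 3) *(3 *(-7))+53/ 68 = 1501/ 748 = 2.01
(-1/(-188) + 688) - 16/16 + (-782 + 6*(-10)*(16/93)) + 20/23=-14000587/134044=-104.45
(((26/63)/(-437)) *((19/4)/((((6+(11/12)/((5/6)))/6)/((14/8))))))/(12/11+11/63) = -15015/2864282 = -0.01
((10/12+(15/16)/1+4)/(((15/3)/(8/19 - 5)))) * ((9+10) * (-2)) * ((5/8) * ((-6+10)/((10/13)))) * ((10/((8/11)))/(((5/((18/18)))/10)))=1148719/64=17948.73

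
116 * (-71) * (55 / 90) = -45298 / 9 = -5033.11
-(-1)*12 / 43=12 / 43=0.28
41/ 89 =0.46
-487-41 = -528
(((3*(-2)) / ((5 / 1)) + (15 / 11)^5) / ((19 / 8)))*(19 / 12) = 1887046 / 805255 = 2.34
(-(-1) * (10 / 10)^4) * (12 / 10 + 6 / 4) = 27 / 10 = 2.70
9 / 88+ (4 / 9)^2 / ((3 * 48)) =0.10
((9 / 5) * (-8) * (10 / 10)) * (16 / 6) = -192 / 5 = -38.40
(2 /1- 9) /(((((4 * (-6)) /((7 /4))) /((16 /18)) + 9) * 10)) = 49 /450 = 0.11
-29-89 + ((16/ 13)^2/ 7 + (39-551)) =-745034/ 1183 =-629.78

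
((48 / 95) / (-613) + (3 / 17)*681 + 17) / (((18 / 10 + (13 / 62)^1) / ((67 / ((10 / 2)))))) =564126509416 / 616766885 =914.65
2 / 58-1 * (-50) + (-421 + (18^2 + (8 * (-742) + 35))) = -172491 / 29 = -5947.97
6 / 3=2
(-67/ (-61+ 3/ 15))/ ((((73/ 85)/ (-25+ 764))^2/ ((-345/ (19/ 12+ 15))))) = -1368081231913125/ 80595796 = -16974597.93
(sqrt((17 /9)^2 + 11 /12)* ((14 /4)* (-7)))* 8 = -98* sqrt(1453) /9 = -415.07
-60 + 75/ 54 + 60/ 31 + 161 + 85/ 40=237595/ 2232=106.45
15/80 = 0.19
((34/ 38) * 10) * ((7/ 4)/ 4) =595/ 152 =3.91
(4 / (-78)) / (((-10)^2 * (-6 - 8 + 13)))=0.00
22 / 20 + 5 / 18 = 62 / 45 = 1.38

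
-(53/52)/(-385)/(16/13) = 53/24640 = 0.00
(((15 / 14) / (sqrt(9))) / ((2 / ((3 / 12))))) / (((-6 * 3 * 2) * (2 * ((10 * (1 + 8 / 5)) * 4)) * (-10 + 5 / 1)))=1 / 838656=0.00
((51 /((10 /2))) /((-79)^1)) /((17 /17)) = -51 /395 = -0.13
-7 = -7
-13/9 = -1.44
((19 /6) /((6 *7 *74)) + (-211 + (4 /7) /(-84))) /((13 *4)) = -27543851 /6787872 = -4.06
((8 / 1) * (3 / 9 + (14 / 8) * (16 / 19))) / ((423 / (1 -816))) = -671560 / 24111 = -27.85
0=0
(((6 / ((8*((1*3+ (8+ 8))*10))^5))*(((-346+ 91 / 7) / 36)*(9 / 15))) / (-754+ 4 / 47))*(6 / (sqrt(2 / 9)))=140859*sqrt(2) / 2875001797541888000000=0.00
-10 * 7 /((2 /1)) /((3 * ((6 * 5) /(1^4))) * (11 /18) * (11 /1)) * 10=-70 /121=-0.58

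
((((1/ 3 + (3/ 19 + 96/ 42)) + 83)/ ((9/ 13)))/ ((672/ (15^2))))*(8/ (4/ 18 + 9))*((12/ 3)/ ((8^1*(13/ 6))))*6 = 7700625/ 154546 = 49.83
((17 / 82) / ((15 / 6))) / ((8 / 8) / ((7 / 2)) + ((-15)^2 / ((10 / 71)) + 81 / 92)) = 10948 / 211055905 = 0.00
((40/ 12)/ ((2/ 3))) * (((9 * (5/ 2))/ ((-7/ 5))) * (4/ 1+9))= -14625/ 14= -1044.64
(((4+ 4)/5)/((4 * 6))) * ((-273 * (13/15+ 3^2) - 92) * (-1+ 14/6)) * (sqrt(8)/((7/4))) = -445696 * sqrt(2)/1575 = -400.20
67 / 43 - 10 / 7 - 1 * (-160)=48199 / 301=160.13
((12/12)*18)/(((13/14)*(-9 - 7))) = -63/52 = -1.21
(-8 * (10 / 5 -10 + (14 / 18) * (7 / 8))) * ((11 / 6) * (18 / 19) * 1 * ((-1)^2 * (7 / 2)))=40579 / 114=355.96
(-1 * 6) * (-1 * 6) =36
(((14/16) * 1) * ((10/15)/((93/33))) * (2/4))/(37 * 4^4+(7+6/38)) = 1463/133997376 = 0.00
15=15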